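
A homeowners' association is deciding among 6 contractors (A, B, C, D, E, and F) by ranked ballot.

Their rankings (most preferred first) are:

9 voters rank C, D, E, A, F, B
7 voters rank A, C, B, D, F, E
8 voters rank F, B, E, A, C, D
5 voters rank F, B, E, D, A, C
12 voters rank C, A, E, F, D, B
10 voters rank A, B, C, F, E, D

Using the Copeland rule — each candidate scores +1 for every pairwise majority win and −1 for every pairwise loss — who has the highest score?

Pairwise results:
  A vs B: A wins 38–13.
  A vs C: A wins 30–21.
  A vs D: A wins 37–14.
  A vs E: A wins 29–22.
  A vs F: A wins 38–13.
  B vs C: C wins 28–23.
  B vs D: B wins 30–21.
  B vs E: B wins 30–21.
  B vs F: F wins 34–17.
  C vs D: C wins 46–5.
  C vs E: C wins 38–13.
  C vs F: C wins 38–13.
  D vs E: E wins 35–16.
  D vs F: F wins 35–16.
  E vs F: F wins 30–21.
Copeland scores (wins − losses):
  A: 5 − 0 = 5
  B: 2 − 3 = -1
  C: 4 − 1 = 3
  D: 0 − 5 = -5
  E: 1 − 4 = -3
  F: 3 − 2 = 1
A has the best Copeland score.

A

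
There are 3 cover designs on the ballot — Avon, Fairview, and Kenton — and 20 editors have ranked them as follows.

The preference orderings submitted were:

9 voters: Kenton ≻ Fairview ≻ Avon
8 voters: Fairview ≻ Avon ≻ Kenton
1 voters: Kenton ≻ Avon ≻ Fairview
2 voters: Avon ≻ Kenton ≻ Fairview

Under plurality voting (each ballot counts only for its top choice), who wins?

Kenton

First-place vote totals:
  Avon: 2
  Fairview: 8
  Kenton: 10
Kenton has the most first-place votes.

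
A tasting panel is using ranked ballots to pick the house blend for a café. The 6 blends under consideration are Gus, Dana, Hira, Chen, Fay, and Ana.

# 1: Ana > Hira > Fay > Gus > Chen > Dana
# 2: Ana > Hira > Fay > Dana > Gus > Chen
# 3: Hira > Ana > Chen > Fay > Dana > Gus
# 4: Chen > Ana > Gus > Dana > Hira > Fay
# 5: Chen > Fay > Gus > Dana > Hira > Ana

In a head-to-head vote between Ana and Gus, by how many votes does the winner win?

Ballots ranking Ana above Gus: 4.
Ballots ranking Gus above Ana: 1.
Ana wins 4–1, a margin of 3.

3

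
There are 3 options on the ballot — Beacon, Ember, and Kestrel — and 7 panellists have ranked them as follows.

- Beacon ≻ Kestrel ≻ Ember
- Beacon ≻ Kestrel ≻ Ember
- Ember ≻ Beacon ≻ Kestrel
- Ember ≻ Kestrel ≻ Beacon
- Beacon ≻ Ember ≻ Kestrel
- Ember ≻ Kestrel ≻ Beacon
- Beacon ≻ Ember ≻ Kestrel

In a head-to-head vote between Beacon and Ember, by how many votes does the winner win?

1

Ballots ranking Beacon above Ember: 4.
Ballots ranking Ember above Beacon: 3.
Beacon wins 4–3, a margin of 1.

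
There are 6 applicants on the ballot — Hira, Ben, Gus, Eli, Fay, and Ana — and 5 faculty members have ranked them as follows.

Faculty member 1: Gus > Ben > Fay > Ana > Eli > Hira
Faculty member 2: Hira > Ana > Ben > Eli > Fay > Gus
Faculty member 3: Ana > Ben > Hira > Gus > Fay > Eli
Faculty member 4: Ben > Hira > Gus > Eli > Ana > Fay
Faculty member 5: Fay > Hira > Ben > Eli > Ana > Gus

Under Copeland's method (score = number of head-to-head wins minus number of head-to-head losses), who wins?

Ben

Pairwise results:
  Hira vs Ben: Ben wins 3–2.
  Hira vs Gus: Hira wins 4–1.
  Hira vs Eli: Hira wins 4–1.
  Hira vs Fay: Hira wins 3–2.
  Hira vs Ana: Hira wins 3–2.
  Ben vs Gus: Ben wins 4–1.
  Ben vs Eli: Ben wins 5–0.
  Ben vs Fay: Ben wins 4–1.
  Ben vs Ana: Ben wins 3–2.
  Gus vs Eli: Gus wins 3–2.
  Gus vs Fay: Gus wins 3–2.
  Gus vs Ana: Ana wins 3–2.
  Eli vs Fay: Fay wins 3–2.
  Eli vs Ana: Ana wins 3–2.
  Fay vs Ana: Ana wins 3–2.
Copeland scores (wins − losses):
  Hira: 4 − 1 = 3
  Ben: 5 − 0 = 5
  Gus: 2 − 3 = -1
  Eli: 0 − 5 = -5
  Fay: 1 − 4 = -3
  Ana: 3 − 2 = 1
Ben has the best Copeland score.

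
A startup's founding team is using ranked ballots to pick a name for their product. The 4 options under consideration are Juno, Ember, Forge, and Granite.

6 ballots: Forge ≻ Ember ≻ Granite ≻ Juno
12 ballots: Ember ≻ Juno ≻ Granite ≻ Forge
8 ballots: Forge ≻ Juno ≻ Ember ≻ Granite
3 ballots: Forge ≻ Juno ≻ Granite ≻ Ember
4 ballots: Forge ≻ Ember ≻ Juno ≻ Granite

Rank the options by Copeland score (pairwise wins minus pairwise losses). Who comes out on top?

Pairwise results:
  Juno vs Ember: Ember wins 22–11.
  Juno vs Forge: Forge wins 21–12.
  Juno vs Granite: Juno wins 27–6.
  Ember vs Forge: Forge wins 21–12.
  Ember vs Granite: Ember wins 30–3.
  Forge vs Granite: Forge wins 21–12.
Copeland scores (wins − losses):
  Juno: 1 − 2 = -1
  Ember: 2 − 1 = 1
  Forge: 3 − 0 = 3
  Granite: 0 − 3 = -3
Forge has the best Copeland score.

Forge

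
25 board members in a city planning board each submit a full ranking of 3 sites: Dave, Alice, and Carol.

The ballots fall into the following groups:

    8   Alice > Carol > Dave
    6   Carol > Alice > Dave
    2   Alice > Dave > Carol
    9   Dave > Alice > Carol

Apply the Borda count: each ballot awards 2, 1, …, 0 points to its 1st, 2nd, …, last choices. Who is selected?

Borda scores:
  Dave: 8·0 + 6·0 + 2·1 + 9·2 = 20
  Alice: 8·2 + 6·1 + 2·2 + 9·1 = 35
  Carol: 8·1 + 6·2 + 2·0 + 9·0 = 20
Alice has the highest total.

Alice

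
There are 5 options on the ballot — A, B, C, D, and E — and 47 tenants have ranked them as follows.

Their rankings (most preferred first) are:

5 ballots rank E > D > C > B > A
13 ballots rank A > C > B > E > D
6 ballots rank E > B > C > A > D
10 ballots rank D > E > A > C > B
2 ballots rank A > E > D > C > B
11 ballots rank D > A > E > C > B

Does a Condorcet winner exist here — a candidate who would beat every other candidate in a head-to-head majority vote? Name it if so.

Head-to-head results (47 voters total):
A vs B: A wins 36–11.
A vs C: A wins 36–11.
A vs D: D wins 26–21.
A vs E: A wins 26–21.
B vs C: C wins 41–6.
B vs D: D wins 28–19.
B vs E: E wins 34–13.
C vs D: D wins 28–19.
C vs E: E wins 34–13.
D vs E: E wins 26–21.
No candidate beats all others: A beats E beats D beats A, a majority cycle.

None — there is no Condorcet winner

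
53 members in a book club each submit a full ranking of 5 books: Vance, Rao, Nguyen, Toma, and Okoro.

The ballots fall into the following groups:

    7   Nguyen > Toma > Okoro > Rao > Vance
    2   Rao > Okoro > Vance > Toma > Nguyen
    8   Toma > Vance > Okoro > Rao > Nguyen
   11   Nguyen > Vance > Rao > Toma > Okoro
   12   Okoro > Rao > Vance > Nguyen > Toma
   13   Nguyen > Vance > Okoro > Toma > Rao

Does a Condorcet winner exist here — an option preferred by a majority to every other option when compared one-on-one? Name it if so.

Head-to-head results (53 voters total):
Vance vs Rao: Vance wins 32–21.
Vance vs Nguyen: Nguyen wins 31–22.
Vance vs Toma: Vance wins 38–15.
Vance vs Okoro: Vance wins 32–21.
Rao vs Nguyen: Nguyen wins 31–22.
Rao vs Toma: Toma wins 28–25.
Rao vs Okoro: Okoro wins 40–13.
Nguyen vs Toma: Nguyen wins 43–10.
Nguyen vs Okoro: Nguyen wins 31–22.
Toma vs Okoro: Okoro wins 27–26.
Nguyen beats each rival — Vance (31–22), Rao (31–22), Toma (43–10), Okoro (31–22) — so Nguyen is the Condorcet winner.

Nguyen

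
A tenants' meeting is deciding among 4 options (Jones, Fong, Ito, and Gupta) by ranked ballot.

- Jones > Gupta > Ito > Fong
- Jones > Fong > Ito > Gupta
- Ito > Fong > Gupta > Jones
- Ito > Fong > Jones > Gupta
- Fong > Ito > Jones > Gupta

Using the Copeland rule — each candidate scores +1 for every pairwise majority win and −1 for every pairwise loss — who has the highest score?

Pairwise results:
  Jones vs Fong: Fong wins 3–2.
  Jones vs Ito: Ito wins 3–2.
  Jones vs Gupta: Jones wins 4–1.
  Fong vs Ito: Ito wins 3–2.
  Fong vs Gupta: Fong wins 4–1.
  Ito vs Gupta: Ito wins 4–1.
Copeland scores (wins − losses):
  Jones: 1 − 2 = -1
  Fong: 2 − 1 = 1
  Ito: 3 − 0 = 3
  Gupta: 0 − 3 = -3
Ito has the best Copeland score.

Ito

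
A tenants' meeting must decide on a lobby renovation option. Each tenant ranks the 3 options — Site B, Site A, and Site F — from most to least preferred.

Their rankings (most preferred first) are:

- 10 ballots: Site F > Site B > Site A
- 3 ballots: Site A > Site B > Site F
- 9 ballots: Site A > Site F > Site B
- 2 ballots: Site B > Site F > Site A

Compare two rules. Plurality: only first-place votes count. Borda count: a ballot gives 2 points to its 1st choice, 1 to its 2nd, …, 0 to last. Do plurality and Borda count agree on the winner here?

Plurality first-place counts: Site B 2, Site A 12, Site F 10 → Site A.
Borda totals: Site B 17, Site A 24, Site F 31 → Site F.
The two rules disagree: plurality picks Site A, Borda picks Site F.

No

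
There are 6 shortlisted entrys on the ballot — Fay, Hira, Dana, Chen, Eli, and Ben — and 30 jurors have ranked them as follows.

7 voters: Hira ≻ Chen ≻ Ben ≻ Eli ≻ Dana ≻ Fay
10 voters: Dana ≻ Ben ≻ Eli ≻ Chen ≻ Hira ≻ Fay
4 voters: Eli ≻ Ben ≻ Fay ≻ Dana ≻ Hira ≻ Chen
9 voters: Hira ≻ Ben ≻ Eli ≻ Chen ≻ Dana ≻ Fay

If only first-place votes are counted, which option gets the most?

Hira

First-place vote totals:
  Fay: 0
  Hira: 16
  Dana: 10
  Chen: 0
  Eli: 4
  Ben: 0
Hira has the most first-place votes.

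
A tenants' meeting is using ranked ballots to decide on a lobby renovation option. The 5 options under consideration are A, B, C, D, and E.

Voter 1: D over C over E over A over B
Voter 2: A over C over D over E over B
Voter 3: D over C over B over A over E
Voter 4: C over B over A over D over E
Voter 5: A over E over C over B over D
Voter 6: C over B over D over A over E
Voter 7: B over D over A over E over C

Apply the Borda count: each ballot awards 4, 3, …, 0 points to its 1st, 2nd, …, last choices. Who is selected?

Borda scores:
  A: 1 + 4 + 1 + 2 + 4 + 1 + 2 = 15
  B: 0 + 0 + 2 + 3 + 1 + 3 + 4 = 13
  C: 3 + 3 + 3 + 4 + 2 + 4 + 0 = 19
  D: 4 + 2 + 4 + 1 + 0 + 2 + 3 = 16
  E: 2 + 1 + 0 + 0 + 3 + 0 + 1 = 7
C has the highest total.

C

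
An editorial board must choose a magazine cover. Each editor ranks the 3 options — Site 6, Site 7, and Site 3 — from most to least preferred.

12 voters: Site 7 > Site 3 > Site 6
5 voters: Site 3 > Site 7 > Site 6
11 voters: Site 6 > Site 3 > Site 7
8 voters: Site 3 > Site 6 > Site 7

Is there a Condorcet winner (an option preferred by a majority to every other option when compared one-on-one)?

Head-to-head results (36 voters total):
Site 6 vs Site 7: Site 6 wins 19–17.
Site 6 vs Site 3: Site 3 wins 25–11.
Site 7 vs Site 3: Site 3 wins 24–12.
Site 3 beats each rival — Site 6 (25–11), Site 7 (24–12) — so Site 3 is the Condorcet winner.

Yes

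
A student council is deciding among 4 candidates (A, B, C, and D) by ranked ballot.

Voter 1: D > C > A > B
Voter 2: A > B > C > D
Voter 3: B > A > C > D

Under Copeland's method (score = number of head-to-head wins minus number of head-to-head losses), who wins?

Pairwise results:
  A vs B: A wins 2–1.
  A vs C: A wins 2–1.
  A vs D: A wins 2–1.
  B vs C: B wins 2–1.
  B vs D: B wins 2–1.
  C vs D: C wins 2–1.
Copeland scores (wins − losses):
  A: 3 − 0 = 3
  B: 2 − 1 = 1
  C: 1 − 2 = -1
  D: 0 − 3 = -3
A has the best Copeland score.

A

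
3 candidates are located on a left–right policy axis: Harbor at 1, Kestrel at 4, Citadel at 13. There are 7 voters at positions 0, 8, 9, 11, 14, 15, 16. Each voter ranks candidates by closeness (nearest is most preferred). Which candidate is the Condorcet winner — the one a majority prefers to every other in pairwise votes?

Citadel

With single-peaked preferences on a line, the Condorcet winner is the candidate closest to the median voter.
The median voter (position 11) is closest to Citadel at 13.
Check: Citadel vs Kestrel — voters closer to Citadel: 5 of 7.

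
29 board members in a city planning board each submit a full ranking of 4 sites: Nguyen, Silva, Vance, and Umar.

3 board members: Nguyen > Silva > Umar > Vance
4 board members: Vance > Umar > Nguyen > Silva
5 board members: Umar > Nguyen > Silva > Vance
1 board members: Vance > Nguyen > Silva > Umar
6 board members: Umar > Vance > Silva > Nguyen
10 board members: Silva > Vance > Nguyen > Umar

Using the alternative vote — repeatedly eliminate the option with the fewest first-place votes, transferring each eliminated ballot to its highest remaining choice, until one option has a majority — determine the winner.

Umar

Round 1: Umar 11, Silva 10, Vance 5, Nguyen 3. Nguyen has the fewest and is eliminated.
Round 2: Silva 13, Umar 11, Vance 5. Vance has the fewest and is eliminated.
Round 3: Umar 15, Silva 14. Umar has a majority.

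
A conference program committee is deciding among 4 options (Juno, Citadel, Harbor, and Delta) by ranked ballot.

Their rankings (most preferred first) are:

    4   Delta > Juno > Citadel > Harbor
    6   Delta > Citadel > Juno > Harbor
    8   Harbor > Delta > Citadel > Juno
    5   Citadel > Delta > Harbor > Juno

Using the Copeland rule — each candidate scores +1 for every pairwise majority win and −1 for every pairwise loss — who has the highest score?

Pairwise results:
  Juno vs Citadel: Citadel wins 19–4.
  Juno vs Harbor: Harbor wins 13–10.
  Juno vs Delta: Delta wins 23–0.
  Citadel vs Harbor: Citadel wins 15–8.
  Citadel vs Delta: Delta wins 18–5.
  Harbor vs Delta: Delta wins 15–8.
Copeland scores (wins − losses):
  Juno: 0 − 3 = -3
  Citadel: 2 − 1 = 1
  Harbor: 1 − 2 = -1
  Delta: 3 − 0 = 3
Delta has the best Copeland score.

Delta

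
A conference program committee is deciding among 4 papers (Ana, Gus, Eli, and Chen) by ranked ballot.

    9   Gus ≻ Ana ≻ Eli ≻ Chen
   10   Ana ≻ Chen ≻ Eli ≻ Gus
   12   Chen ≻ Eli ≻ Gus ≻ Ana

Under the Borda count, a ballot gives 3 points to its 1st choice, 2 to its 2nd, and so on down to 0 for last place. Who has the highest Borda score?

Borda scores:
  Ana: 9·2 + 10·3 + 12·0 = 48
  Gus: 9·3 + 10·0 + 12·1 = 39
  Eli: 9·1 + 10·1 + 12·2 = 43
  Chen: 9·0 + 10·2 + 12·3 = 56
Chen has the highest total.

Chen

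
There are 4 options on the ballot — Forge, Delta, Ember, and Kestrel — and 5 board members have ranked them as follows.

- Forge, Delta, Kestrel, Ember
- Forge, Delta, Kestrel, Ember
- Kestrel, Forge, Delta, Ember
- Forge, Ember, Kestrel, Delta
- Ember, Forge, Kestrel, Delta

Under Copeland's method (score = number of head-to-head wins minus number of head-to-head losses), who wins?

Forge

Pairwise results:
  Forge vs Delta: Forge wins 5–0.
  Forge vs Ember: Forge wins 4–1.
  Forge vs Kestrel: Forge wins 4–1.
  Delta vs Ember: Delta wins 3–2.
  Delta vs Kestrel: Kestrel wins 3–2.
  Ember vs Kestrel: Kestrel wins 3–2.
Copeland scores (wins − losses):
  Forge: 3 − 0 = 3
  Delta: 1 − 2 = -1
  Ember: 0 − 3 = -3
  Kestrel: 2 − 1 = 1
Forge has the best Copeland score.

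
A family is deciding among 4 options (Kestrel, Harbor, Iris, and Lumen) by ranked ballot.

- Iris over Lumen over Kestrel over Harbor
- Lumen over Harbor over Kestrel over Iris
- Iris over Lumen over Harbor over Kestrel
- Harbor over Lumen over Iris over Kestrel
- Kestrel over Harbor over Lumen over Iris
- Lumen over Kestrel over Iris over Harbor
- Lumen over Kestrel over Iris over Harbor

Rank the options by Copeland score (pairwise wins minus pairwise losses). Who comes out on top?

Pairwise results:
  Kestrel vs Harbor: Kestrel wins 4–3.
  Kestrel vs Iris: Kestrel wins 4–3.
  Kestrel vs Lumen: Lumen wins 6–1.
  Harbor vs Iris: Iris wins 4–3.
  Harbor vs Lumen: Lumen wins 5–2.
  Iris vs Lumen: Lumen wins 5–2.
Copeland scores (wins − losses):
  Kestrel: 2 − 1 = 1
  Harbor: 0 − 3 = -3
  Iris: 1 − 2 = -1
  Lumen: 3 − 0 = 3
Lumen has the best Copeland score.

Lumen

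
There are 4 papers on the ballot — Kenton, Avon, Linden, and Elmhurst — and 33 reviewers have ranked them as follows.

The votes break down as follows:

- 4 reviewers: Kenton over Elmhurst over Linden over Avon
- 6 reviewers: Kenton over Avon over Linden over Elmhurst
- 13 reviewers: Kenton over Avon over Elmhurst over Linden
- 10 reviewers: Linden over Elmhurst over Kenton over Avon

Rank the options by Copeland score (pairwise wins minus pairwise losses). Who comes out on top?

Pairwise results:
  Kenton vs Avon: Kenton wins 33–0.
  Kenton vs Linden: Kenton wins 23–10.
  Kenton vs Elmhurst: Kenton wins 23–10.
  Avon vs Linden: Avon wins 19–14.
  Avon vs Elmhurst: Avon wins 19–14.
  Linden vs Elmhurst: Elmhurst wins 17–16.
Copeland scores (wins − losses):
  Kenton: 3 − 0 = 3
  Avon: 2 − 1 = 1
  Linden: 0 − 3 = -3
  Elmhurst: 1 − 2 = -1
Kenton has the best Copeland score.

Kenton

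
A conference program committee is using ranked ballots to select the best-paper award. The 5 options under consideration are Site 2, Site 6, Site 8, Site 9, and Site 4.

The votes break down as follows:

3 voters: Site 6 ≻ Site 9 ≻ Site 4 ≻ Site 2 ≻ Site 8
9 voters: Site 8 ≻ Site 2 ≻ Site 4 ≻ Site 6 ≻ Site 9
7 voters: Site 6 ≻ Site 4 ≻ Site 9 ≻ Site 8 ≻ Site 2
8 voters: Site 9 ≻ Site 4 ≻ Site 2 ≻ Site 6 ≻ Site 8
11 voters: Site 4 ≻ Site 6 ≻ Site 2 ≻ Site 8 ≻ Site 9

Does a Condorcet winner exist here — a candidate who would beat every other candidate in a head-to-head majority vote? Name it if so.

Site 4

Head-to-head results (38 voters total):
Site 2 vs Site 6: Site 6 wins 21–17.
Site 2 vs Site 8: Site 2 wins 22–16.
Site 2 vs Site 9: Site 2 wins 20–18.
Site 2 vs Site 4: Site 4 wins 29–9.
Site 6 vs Site 8: Site 6 wins 29–9.
Site 6 vs Site 9: Site 6 wins 30–8.
Site 6 vs Site 4: Site 4 wins 28–10.
Site 8 vs Site 9: Site 8 wins 20–18.
Site 8 vs Site 4: Site 4 wins 29–9.
Site 9 vs Site 4: Site 4 wins 27–11.
Site 4 beats each rival — Site 2 (29–9), Site 6 (28–10), Site 8 (29–9), Site 9 (27–11) — so Site 4 is the Condorcet winner.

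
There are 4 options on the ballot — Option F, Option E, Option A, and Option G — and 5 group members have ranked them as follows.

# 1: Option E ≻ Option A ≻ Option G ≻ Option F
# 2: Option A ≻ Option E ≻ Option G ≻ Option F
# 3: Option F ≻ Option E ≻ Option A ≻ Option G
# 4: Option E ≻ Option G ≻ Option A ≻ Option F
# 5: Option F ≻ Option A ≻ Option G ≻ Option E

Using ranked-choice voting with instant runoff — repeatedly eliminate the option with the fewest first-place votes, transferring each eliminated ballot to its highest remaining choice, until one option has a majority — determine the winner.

Round 1: Option F 2, Option E 2, Option A 1, Option G 0. Option G has the fewest and is eliminated.
Round 2: Option F 2, Option E 2, Option A 1. Option A has the fewest and is eliminated.
Round 3: Option E 3, Option F 2. Option E has a majority.

Option E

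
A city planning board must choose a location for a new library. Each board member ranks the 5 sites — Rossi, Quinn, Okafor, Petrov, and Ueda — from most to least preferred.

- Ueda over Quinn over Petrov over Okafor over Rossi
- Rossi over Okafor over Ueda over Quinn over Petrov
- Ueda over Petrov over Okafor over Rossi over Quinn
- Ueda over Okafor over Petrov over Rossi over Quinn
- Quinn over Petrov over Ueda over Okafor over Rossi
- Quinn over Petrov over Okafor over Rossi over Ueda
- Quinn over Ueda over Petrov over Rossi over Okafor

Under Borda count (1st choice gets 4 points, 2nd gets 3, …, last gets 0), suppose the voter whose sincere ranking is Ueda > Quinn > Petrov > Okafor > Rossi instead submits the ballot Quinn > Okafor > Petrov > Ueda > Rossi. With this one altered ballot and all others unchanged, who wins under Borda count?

Borda totals with the altered ballot: Rossi 8, Quinn 17, Okafor 14, Petrov 15, Ueda 16.
The switch changes the winner from Ueda to Quinn.

Quinn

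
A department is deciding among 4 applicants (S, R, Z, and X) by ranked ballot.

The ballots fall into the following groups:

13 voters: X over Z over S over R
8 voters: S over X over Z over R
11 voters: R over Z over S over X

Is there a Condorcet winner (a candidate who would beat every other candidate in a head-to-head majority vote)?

Head-to-head results (32 voters total):
S vs R: S wins 21–11.
S vs Z: Z wins 24–8.
S vs X: S wins 19–13.
R vs Z: Z wins 21–11.
R vs X: X wins 21–11.
Z vs X: X wins 21–11.
No candidate beats all others: S beats X beats Z beats S, a majority cycle.

No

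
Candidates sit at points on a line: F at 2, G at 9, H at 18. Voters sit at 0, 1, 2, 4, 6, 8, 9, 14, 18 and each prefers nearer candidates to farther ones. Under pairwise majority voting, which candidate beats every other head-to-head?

With single-peaked preferences on a line, the Condorcet winner is the candidate closest to the median voter.
The median voter (position 6) is closest to G at 9.
Check: G vs F — voters closer to G: 5 of 9.

G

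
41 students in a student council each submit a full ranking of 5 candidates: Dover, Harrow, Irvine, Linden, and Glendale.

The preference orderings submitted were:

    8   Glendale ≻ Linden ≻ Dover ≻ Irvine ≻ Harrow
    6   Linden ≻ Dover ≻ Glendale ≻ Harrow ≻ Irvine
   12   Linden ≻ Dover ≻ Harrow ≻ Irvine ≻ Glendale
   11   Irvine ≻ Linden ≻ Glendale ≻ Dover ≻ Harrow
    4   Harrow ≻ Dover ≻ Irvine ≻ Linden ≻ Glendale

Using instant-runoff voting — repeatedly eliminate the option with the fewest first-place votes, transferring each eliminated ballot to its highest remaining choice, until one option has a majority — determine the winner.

Linden

Round 1: Linden 18, Irvine 11, Glendale 8, Harrow 4, Dover 0. Dover has the fewest and is eliminated.
Round 2: Linden 18, Irvine 11, Glendale 8, Harrow 4. Harrow has the fewest and is eliminated.
Round 3: Linden 18, Irvine 15, Glendale 8. Glendale has the fewest and is eliminated.
Round 4: Linden 26, Irvine 15. Linden has a majority.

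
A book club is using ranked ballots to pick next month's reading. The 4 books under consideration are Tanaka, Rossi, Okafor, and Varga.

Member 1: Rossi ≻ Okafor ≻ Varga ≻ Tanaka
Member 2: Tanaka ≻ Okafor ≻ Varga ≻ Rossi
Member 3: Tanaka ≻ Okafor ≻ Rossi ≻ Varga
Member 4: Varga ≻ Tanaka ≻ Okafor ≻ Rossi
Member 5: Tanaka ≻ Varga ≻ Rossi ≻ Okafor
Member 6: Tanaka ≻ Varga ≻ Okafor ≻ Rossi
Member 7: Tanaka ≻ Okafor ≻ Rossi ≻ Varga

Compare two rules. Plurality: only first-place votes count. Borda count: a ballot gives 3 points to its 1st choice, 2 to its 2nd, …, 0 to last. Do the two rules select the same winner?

Yes

Plurality first-place counts: Tanaka 5, Rossi 1, Okafor 0, Varga 1 → Tanaka.
Borda totals: Tanaka 17, Rossi 6, Okafor 10, Varga 9 → Tanaka.
The two rules agree on Tanaka.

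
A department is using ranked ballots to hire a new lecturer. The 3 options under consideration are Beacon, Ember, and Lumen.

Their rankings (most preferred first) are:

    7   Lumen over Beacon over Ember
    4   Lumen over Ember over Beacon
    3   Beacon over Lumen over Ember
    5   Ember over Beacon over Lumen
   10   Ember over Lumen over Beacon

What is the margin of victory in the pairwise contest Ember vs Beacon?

Ballots ranking Ember above Beacon: 4+5+10 = 19.
Ballots ranking Beacon above Ember: 7+3 = 10.
Ember wins 19–10, a margin of 9.

9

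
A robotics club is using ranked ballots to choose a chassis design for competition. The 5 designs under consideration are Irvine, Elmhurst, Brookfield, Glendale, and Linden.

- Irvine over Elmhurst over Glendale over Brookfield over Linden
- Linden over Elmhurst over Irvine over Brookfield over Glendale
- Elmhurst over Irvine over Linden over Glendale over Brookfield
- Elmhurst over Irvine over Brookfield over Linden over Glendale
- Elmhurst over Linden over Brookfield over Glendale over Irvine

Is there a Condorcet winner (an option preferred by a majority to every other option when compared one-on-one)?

Head-to-head results (5 voters total):
Irvine vs Elmhurst: Elmhurst wins 4–1.
Irvine vs Brookfield: Irvine wins 4–1.
Irvine vs Glendale: Irvine wins 4–1.
Irvine vs Linden: Irvine wins 3–2.
Elmhurst vs Brookfield: Elmhurst wins 5–0.
Elmhurst vs Glendale: Elmhurst wins 5–0.
Elmhurst vs Linden: Elmhurst wins 4–1.
Brookfield vs Glendale: Brookfield wins 3–2.
Brookfield vs Linden: Linden wins 3–2.
Glendale vs Linden: Linden wins 4–1.
Elmhurst beats each rival — Irvine (4–1), Brookfield (5–0), Glendale (5–0), Linden (4–1) — so Elmhurst is the Condorcet winner.

Yes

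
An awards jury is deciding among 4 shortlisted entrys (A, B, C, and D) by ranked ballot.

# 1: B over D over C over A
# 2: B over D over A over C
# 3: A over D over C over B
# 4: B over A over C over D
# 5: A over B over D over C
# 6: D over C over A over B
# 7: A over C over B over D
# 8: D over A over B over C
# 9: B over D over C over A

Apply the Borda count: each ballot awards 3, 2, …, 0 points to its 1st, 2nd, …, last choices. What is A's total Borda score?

Borda scores:
  A: 0 + 1 + 3 + 2 + 3 + 1 + 3 + 2 + 0 = 15
  B: 3 + 3 + 0 + 3 + 2 + 0 + 1 + 1 + 3 = 16
  C: 1 + 0 + 1 + 1 + 0 + 2 + 2 + 0 + 1 = 8
  D: 2 + 2 + 2 + 0 + 1 + 3 + 0 + 3 + 2 = 15

15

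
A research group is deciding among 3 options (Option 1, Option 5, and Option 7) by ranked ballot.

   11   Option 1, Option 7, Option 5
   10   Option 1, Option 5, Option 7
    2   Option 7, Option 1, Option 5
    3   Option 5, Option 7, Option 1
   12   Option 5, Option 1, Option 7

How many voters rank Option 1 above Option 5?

Ballots ranking Option 1 above Option 5: 11+10+2 = 23.
Ballots ranking Option 5 above Option 1: 3+12 = 15.
So 23 of 38 voters prefer Option 1 to Option 5.

23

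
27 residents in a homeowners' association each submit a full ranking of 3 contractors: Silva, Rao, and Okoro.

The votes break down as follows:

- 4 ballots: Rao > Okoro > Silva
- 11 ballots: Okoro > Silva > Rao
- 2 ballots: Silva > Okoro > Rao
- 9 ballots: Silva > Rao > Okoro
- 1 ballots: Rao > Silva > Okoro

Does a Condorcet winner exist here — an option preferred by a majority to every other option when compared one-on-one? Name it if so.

None — there is no Condorcet winner

Head-to-head results (27 voters total):
Silva vs Rao: Silva wins 22–5.
Silva vs Okoro: Okoro wins 15–12.
Rao vs Okoro: Rao wins 14–13.
No candidate beats all others: Silva beats Rao beats Okoro beats Silva, a majority cycle.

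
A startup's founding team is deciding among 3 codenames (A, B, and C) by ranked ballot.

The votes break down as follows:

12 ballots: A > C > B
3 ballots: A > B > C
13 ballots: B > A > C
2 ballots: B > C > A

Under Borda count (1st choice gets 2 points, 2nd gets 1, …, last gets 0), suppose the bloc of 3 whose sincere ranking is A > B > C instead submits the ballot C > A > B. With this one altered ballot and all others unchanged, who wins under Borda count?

Borda totals with the altered ballot: A 40, B 30, C 20.
The winner is unchanged: still A.

A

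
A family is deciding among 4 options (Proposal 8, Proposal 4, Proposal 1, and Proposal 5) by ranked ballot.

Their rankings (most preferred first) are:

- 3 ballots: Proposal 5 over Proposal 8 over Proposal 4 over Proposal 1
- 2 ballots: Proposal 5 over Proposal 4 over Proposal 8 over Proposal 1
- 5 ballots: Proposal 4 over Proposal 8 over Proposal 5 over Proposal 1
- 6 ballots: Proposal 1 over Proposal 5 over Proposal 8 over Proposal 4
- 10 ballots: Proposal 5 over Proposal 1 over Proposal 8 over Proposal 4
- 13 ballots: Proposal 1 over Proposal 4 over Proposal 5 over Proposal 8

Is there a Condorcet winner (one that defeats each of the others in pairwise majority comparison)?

Head-to-head results (39 voters total):
Proposal 8 vs Proposal 4: Proposal 4 wins 20–19.
Proposal 8 vs Proposal 1: Proposal 1 wins 29–10.
Proposal 8 vs Proposal 5: Proposal 5 wins 34–5.
Proposal 4 vs Proposal 1: Proposal 1 wins 29–10.
Proposal 4 vs Proposal 5: Proposal 5 wins 21–18.
Proposal 1 vs Proposal 5: Proposal 5 wins 20–19.
Proposal 5 beats each rival — Proposal 8 (34–5), Proposal 4 (21–18), Proposal 1 (20–19) — so Proposal 5 is the Condorcet winner.

Yes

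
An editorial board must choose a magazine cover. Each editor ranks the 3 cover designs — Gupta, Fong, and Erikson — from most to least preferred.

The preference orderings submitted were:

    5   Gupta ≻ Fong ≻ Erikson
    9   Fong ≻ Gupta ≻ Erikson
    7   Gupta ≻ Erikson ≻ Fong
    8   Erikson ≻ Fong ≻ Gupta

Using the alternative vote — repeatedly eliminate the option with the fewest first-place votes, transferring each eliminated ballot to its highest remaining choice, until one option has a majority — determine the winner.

Fong

Round 1: Gupta 12, Fong 9, Erikson 8. Erikson has the fewest and is eliminated.
Round 2: Fong 17, Gupta 12. Fong has a majority.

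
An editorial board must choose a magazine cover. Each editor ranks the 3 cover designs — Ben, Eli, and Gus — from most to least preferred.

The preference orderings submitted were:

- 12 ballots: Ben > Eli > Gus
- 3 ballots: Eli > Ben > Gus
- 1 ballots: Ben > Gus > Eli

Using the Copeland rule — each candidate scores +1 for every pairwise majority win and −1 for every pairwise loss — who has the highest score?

Pairwise results:
  Ben vs Eli: Ben wins 13–3.
  Ben vs Gus: Ben wins 16–0.
  Eli vs Gus: Eli wins 15–1.
Copeland scores (wins − losses):
  Ben: 2 − 0 = 2
  Eli: 1 − 1 = 0
  Gus: 0 − 2 = -2
Ben has the best Copeland score.

Ben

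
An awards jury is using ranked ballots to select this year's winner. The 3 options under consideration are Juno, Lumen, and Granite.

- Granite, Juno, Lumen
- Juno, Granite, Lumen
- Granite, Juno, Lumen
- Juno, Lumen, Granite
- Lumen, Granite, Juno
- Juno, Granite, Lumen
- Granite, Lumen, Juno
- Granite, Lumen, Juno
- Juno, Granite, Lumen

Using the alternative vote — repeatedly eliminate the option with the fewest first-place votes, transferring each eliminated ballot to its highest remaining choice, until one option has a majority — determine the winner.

Round 1: Juno 4, Granite 4, Lumen 1. Lumen has the fewest and is eliminated.
Round 2: Granite 5, Juno 4. Granite has a majority.

Granite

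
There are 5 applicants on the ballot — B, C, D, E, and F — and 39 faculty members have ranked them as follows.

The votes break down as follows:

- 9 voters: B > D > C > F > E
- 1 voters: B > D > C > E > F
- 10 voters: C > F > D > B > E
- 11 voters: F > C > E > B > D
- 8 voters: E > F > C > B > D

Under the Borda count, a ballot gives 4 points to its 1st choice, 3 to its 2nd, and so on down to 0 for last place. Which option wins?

Borda scores:
  B: 9·4 + 4 + 10·1 + 11·1 + 8·1 = 69
  C: 9·2 + 2 + 10·4 + 11·3 + 8·2 = 109
  D: 9·3 + 3 + 10·2 + 11·0 + 8·0 = 50
  E: 9·0 + 1 + 10·0 + 11·2 + 8·4 = 55
  F: 9·1 + 0 + 10·3 + 11·4 + 8·3 = 107
C has the highest total.

C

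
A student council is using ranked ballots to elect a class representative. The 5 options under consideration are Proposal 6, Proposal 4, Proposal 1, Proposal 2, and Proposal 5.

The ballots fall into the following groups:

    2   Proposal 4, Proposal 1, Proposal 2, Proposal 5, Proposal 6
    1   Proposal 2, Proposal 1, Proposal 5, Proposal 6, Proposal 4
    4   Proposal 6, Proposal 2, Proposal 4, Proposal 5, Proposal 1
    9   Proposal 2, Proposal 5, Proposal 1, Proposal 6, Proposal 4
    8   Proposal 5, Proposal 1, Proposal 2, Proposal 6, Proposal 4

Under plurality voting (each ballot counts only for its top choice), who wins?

First-place vote totals:
  Proposal 6: 4
  Proposal 4: 2
  Proposal 1: 0
  Proposal 2: 10
  Proposal 5: 8
Proposal 2 has the most first-place votes.

Proposal 2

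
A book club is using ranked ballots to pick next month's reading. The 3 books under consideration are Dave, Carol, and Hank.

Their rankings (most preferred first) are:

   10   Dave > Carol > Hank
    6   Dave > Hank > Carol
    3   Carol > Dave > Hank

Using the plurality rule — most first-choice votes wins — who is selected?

Dave

First-place vote totals:
  Dave: 16
  Carol: 3
  Hank: 0
Dave has the most first-place votes.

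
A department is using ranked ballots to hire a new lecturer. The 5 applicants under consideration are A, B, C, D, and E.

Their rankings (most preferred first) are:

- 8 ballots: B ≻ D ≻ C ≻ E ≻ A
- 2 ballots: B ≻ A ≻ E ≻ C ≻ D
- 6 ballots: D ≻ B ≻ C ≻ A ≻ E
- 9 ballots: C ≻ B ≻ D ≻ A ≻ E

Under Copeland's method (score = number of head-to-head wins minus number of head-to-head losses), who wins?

B

Pairwise results:
  A vs B: B wins 25–0.
  A vs C: C wins 23–2.
  A vs D: D wins 23–2.
  A vs E: A wins 17–8.
  B vs C: B wins 16–9.
  B vs D: B wins 19–6.
  B vs E: B wins 25–0.
  C vs D: D wins 14–11.
  C vs E: C wins 23–2.
  D vs E: D wins 23–2.
Copeland scores (wins − losses):
  A: 1 − 3 = -2
  B: 4 − 0 = 4
  C: 2 − 2 = 0
  D: 3 − 1 = 2
  E: 0 − 4 = -4
B has the best Copeland score.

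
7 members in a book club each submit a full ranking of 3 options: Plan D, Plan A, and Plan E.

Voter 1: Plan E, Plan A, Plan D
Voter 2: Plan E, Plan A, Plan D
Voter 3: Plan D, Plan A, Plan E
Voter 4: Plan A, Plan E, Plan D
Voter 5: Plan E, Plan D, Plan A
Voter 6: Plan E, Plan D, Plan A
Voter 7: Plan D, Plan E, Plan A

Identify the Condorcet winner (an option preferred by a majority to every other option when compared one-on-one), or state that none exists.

Head-to-head results (7 voters total):
Plan D vs Plan A: Plan D wins 4–3.
Plan D vs Plan E: Plan E wins 5–2.
Plan A vs Plan E: Plan E wins 5–2.
Plan E beats each rival — Plan D (5–2), Plan A (5–2) — so Plan E is the Condorcet winner.

Plan E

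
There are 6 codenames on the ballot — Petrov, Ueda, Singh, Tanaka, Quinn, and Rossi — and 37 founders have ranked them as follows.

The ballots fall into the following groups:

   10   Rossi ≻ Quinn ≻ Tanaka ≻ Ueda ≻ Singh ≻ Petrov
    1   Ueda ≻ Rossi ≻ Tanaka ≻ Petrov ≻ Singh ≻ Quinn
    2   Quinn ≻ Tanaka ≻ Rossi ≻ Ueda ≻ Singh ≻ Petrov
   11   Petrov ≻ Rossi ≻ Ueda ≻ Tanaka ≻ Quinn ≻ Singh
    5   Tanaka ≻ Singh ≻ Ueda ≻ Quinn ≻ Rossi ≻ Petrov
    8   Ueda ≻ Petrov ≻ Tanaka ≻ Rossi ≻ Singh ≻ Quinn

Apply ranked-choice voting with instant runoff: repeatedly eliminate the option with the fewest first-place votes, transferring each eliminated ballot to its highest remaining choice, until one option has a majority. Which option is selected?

Rossi

Round 1: Petrov 11, Rossi 10, Ueda 9, Tanaka 5, Quinn 2, Singh 0. Singh has the fewest and is eliminated.
Round 2: Petrov 11, Rossi 10, Ueda 9, Tanaka 5, Quinn 2. Quinn has the fewest and is eliminated.
Round 3: Petrov 11, Rossi 10, Ueda 9, Tanaka 7. Tanaka has the fewest and is eliminated.
Round 4: Ueda 14, Rossi 12, Petrov 11. Petrov has the fewest and is eliminated.
Round 5: Rossi 23, Ueda 14. Rossi has a majority.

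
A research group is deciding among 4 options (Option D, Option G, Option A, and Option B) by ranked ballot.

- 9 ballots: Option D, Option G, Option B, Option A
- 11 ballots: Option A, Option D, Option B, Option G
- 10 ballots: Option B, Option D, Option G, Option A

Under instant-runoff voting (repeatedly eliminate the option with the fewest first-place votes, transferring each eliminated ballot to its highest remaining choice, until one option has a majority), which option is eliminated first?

Option G

Round 1: Option A 11, Option B 10, Option D 9, Option G 0. Option G has the fewest and is eliminated.
Round 2: Option A 11, Option B 10, Option D 9. Option D has the fewest and is eliminated.
Round 3: Option B 19, Option A 11. Option B has a majority.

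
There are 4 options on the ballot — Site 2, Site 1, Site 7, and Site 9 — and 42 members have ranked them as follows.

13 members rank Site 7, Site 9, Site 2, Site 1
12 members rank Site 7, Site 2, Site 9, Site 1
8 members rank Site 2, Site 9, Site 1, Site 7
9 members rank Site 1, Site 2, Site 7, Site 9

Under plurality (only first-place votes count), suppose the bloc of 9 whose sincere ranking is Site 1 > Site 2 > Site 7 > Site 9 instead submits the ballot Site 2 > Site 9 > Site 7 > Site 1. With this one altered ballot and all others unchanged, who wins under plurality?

First-place totals with the altered ballot: Site 2 17, Site 1 0, Site 7 25, Site 9 0.
The winner is unchanged: still Site 7.

Site 7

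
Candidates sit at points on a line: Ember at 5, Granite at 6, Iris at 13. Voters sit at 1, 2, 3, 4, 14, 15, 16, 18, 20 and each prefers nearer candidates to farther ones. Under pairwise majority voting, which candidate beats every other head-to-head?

With single-peaked preferences on a line, the Condorcet winner is the candidate closest to the median voter.
The median voter (position 14) is closest to Iris at 13.
Check: Iris vs Ember — voters closer to Iris: 5 of 9.

Iris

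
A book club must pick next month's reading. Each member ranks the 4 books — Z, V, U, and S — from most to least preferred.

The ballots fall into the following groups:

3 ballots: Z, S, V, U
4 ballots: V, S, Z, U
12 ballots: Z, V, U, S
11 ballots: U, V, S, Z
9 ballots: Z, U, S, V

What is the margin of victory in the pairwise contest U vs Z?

17

Ballots ranking U above Z: 11.
Ballots ranking Z above U: 3+4+12+9 = 28.
Z wins 28–11, a margin of 17.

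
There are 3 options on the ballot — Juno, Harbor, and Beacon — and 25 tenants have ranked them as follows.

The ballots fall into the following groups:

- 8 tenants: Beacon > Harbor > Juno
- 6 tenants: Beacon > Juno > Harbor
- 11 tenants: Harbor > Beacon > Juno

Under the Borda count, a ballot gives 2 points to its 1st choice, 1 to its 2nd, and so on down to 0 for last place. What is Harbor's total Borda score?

Borda scores:
  Juno: 8·0 + 6·1 + 11·0 = 6
  Harbor: 8·1 + 6·0 + 11·2 = 30
  Beacon: 8·2 + 6·2 + 11·1 = 39

30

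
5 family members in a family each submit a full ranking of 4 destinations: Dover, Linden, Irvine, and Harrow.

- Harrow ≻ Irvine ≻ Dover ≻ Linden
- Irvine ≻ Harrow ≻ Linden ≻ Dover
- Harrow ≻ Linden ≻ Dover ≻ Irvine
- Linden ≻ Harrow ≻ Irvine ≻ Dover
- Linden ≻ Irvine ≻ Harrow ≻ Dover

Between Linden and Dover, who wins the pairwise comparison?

Linden

Ballots ranking Linden above Dover: 4.
Ballots ranking Dover above Linden: 1.
Linden wins the head-to-head, 4–1.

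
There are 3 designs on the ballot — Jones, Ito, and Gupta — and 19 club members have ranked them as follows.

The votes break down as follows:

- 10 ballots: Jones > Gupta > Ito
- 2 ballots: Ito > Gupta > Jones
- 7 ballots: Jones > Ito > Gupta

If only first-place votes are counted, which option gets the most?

Jones

First-place vote totals:
  Jones: 17
  Ito: 2
  Gupta: 0
Jones has the most first-place votes.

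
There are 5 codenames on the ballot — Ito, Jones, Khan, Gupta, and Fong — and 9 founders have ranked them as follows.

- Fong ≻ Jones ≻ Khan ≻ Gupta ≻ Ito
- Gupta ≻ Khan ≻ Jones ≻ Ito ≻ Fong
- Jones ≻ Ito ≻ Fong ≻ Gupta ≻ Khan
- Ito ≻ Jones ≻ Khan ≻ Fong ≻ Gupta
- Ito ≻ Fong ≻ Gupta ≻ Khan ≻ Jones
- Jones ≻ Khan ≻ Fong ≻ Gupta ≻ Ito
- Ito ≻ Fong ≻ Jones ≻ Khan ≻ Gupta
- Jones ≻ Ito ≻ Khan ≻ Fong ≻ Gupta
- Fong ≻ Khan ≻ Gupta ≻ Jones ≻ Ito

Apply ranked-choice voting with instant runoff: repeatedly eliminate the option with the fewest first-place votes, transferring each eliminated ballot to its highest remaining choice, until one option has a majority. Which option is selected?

Jones

Round 1: Ito 3, Jones 3, Fong 2, Gupta 1, Khan 0. Khan has the fewest and is eliminated.
Round 2: Ito 3, Jones 3, Fong 2, Gupta 1. Gupta has the fewest and is eliminated.
Round 3: Jones 4, Ito 3, Fong 2. Fong has the fewest and is eliminated.
Round 4: Jones 6, Ito 3. Jones has a majority.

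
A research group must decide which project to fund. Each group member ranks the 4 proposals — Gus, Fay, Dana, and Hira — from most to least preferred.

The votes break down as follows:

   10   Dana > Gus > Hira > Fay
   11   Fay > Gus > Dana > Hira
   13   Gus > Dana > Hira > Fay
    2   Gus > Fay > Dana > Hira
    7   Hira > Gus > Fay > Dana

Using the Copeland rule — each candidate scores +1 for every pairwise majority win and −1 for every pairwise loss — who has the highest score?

Pairwise results:
  Gus vs Fay: Gus wins 32–11.
  Gus vs Dana: Gus wins 33–10.
  Gus vs Hira: Gus wins 36–7.
  Fay vs Dana: Dana wins 23–20.
  Fay vs Hira: Hira wins 30–13.
  Dana vs Hira: Dana wins 36–7.
Copeland scores (wins − losses):
  Gus: 3 − 0 = 3
  Fay: 0 − 3 = -3
  Dana: 2 − 1 = 1
  Hira: 1 − 2 = -1
Gus has the best Copeland score.

Gus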